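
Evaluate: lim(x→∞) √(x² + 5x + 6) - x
This is an ∞-∞ indeterminate form.

Combine fractions or rationalize to convert ∞-∞ to 0/0 form:
  lim(x→∞) √(x² + 5x + 6) - x = 5/2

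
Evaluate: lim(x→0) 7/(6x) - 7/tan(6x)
This is an ∞-∞ indeterminate form.

Combine fractions or rationalize to convert ∞-∞ to 0/0 form:
  lim(x→0) 7/(6x) - 7/tan(6x) = 0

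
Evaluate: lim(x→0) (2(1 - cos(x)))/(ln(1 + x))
This is a 0/0 indeterminate form.

Apply L'Hôpital's rule: differentiate numerator and denominator separately.
  f(x) = 2 - 2·cos(x)   ⇒   f'(x) = 2·sin(x)
  g(x) = ln(x + 1)   ⇒   g'(x) = 1/(x + 1)
  lim(x→0) f'(x)/g'(x) = lim(x→0) (2·sin(x))/(1/(x + 1))
  = 0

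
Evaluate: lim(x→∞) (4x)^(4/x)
This is an exponential indeterminate form.

For exponential indeterminate forms, take the natural log:
  Let L = lim(x→∞) (4x)^(4/x)
  Then ln(L) = lim(x→∞) [exponent × ln(base)]
  Evaluate using L'Hôpital or standard limits, then exponentiate.
  L = 1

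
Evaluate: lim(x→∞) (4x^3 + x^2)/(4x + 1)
This is an ∞/∞ indeterminate form.

Apply L'Hôpital's rule: differentiate numerator and denominator separately.
  f(x) = 4·x^3 + x^2   ⇒   f'(x) = 12·x^2 + 2·x
  g(x) = 4·x + 1   ⇒   g'(x) = 4
  lim(x→∞) f'(x)/g'(x) = lim(x→∞) (12·x^2 + 2·x)/(4)
  = ∞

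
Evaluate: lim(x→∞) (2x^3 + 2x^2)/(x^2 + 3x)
This is an ∞/∞ indeterminate form.

Apply L'Hôpital's rule: differentiate numerator and denominator separately.
  f(x) = 2·x^3 + 2·x^2   ⇒   f'(x) = 6·x^2 + 4·x
  g(x) = x^2 + 3·x   ⇒   g'(x) = 2·x + 3
  lim(x→∞) f'(x)/g'(x) = lim(x→∞) (6·x^2 + 4·x)/(2·x + 3)
  = ∞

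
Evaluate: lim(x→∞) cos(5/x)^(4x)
This is an exponential indeterminate form.

For exponential indeterminate forms, take the natural log:
  Let L = lim(x→∞) cos(5/x)^(4x)
  Then ln(L) = lim(x→∞) [exponent × ln(base)]
  Evaluate using L'Hôpital or standard limits, then exponentiate.
  L = 1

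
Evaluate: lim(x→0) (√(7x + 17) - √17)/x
This is a standard limit.

Factor or rationalize the expression:
  lim(x→0) (√(7x + 17) - √17)/x = 7·sqrt(17)/34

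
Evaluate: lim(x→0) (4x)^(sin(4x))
This is an exponential indeterminate form.

For exponential indeterminate forms, take the natural log:
  Let L = lim(x→0) (4x)^(sin(4x))
  Then ln(L) = lim(x→0) [exponent × ln(base)]
  Evaluate using L'Hôpital or standard limits, then exponentiate.
  L = 1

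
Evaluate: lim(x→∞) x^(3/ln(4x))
This is an exponential indeterminate form.

For exponential indeterminate forms, take the natural log:
  Let L = lim(x→∞) x^(3/ln(4x))
  Then ln(L) = lim(x→∞) [exponent × ln(base)]
  Evaluate using L'Hôpital or standard limits, then exponentiate.
  L = e^(3)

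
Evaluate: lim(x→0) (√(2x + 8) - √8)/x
This is a standard limit.

Factor or rationalize the expression:
  lim(x→0) (√(2x + 8) - √8)/x = sqrt(2)/4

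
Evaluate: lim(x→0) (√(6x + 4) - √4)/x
This is a standard limit.

Factor or rationalize the expression:
  lim(x→0) (√(6x + 4) - √4)/x = 3/2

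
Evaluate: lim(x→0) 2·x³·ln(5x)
This is a 0·∞ indeterminate form.

Rewrite 0·∞ as a quotient (0/0 or ∞/∞ form), then apply L'Hôpital's rule:
  lim(x→0) 2·x³·ln(5x) = 0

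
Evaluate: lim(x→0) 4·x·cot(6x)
This is a 0·∞ indeterminate form.

Rewrite 0·∞ as a quotient (0/0 or ∞/∞ form), then apply L'Hôpital's rule:
  lim(x→0) 4·x·cot(6x) = 2/3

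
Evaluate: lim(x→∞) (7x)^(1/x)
This is an exponential indeterminate form.

For exponential indeterminate forms, take the natural log:
  Let L = lim(x→∞) (7x)^(1/x)
  Then ln(L) = lim(x→∞) [exponent × ln(base)]
  Evaluate using L'Hôpital or standard limits, then exponentiate.
  L = 1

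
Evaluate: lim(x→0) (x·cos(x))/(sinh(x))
This is a 0/0 indeterminate form.

Apply L'Hôpital's rule: differentiate numerator and denominator separately.
  f(x) = x·cos(x)   ⇒   f'(x) = -x·sin(x) + cos(x)
  g(x) = sinh(x)   ⇒   g'(x) = cosh(x)
  lim(x→0) f'(x)/g'(x) = lim(x→0) (-x·sin(x) + cos(x))/(cosh(x))
  = 1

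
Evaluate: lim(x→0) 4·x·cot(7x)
This is a 0·∞ indeterminate form.

Rewrite 0·∞ as a quotient (0/0 or ∞/∞ form), then apply L'Hôpital's rule:
  lim(x→0) 4·x·cot(7x) = 4/7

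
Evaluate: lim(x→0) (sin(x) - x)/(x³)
This is a 0/0 indeterminate form.

Apply L'Hôpital's rule: differentiate numerator and denominator separately.
  f(x) = -x + sin(x)   ⇒   f'(x) = cos(x) - 1
  g(x) = x^3   ⇒   g'(x) = 3·x^2
  lim(x→0) f'(x)/g'(x) = lim(x→0) (cos(x) - 1)/(3·x^2)
  = -1/6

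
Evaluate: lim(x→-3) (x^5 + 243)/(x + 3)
This is a standard limit.

Factor or rationalize the expression:
  lim(x→-3) (x^5 + 243)/(x + 3) = 405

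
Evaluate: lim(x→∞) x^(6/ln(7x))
This is an exponential indeterminate form.

For exponential indeterminate forms, take the natural log:
  Let L = lim(x→∞) x^(6/ln(7x))
  Then ln(L) = lim(x→∞) [exponent × ln(base)]
  Evaluate using L'Hôpital or standard limits, then exponentiate.
  L = e^(6)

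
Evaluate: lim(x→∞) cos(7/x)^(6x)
This is an exponential indeterminate form.

For exponential indeterminate forms, take the natural log:
  Let L = lim(x→∞) cos(7/x)^(6x)
  Then ln(L) = lim(x→∞) [exponent × ln(base)]
  Evaluate using L'Hôpital or standard limits, then exponentiate.
  L = 1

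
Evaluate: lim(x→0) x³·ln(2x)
This is a 0·∞ indeterminate form.

Rewrite 0·∞ as a quotient (0/0 or ∞/∞ form), then apply L'Hôpital's rule:
  lim(x→0) x³·ln(2x) = 0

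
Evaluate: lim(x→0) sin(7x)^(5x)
This is an exponential indeterminate form.

For exponential indeterminate forms, take the natural log:
  Let L = lim(x→0) sin(7x)^(5x)
  Then ln(L) = lim(x→0) [exponent × ln(base)]
  Evaluate using L'Hôpital or standard limits, then exponentiate.
  L = 1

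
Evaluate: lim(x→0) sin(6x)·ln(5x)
This is a 0·∞ indeterminate form.

Rewrite 0·∞ as a quotient (0/0 or ∞/∞ form), then apply L'Hôpital's rule:
  lim(x→0) sin(6x)·ln(5x) = 0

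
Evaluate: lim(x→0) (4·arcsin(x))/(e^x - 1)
This is a 0/0 indeterminate form.

Apply L'Hôpital's rule: differentiate numerator and denominator separately.
  f(x) = 4·asin(x)   ⇒   f'(x) = 4/sqrt(1 - x^2)
  g(x) = e^(x) - 1   ⇒   g'(x) = e^(x)
  lim(x→0) f'(x)/g'(x) = lim(x→0) (4/sqrt(1 - x^2))/(e^(x))
  = 4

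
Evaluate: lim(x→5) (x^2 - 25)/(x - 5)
This is a standard limit.

Factor or rationalize the expression:
  lim(x→5) (x^2 - 25)/(x - 5) = 10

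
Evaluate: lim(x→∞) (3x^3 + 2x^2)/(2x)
This is an ∞/∞ indeterminate form.

Apply L'Hôpital's rule: differentiate numerator and denominator separately.
  f(x) = 3·x^3 + 2·x^2   ⇒   f'(x) = 9·x^2 + 4·x
  g(x) = 2·x   ⇒   g'(x) = 2
  lim(x→∞) f'(x)/g'(x) = lim(x→∞) (9·x^2 + 4·x)/(2)
  = ∞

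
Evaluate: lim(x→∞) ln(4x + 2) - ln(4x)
This is an ∞-∞ indeterminate form.

Combine fractions or rationalize to convert ∞-∞ to 0/0 form:
  lim(x→∞) ln(4x + 2) - ln(4x) = 0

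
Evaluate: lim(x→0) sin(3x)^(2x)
This is an exponential indeterminate form.

For exponential indeterminate forms, take the natural log:
  Let L = lim(x→0) sin(3x)^(2x)
  Then ln(L) = lim(x→0) [exponent × ln(base)]
  Evaluate using L'Hôpital or standard limits, then exponentiate.
  L = 1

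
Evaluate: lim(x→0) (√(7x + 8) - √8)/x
This is a standard limit.

Factor or rationalize the expression:
  lim(x→0) (√(7x + 8) - √8)/x = 7·sqrt(2)/8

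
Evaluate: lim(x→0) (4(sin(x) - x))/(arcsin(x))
This is a 0/0 indeterminate form.

Apply L'Hôpital's rule: differentiate numerator and denominator separately.
  f(x) = -4·x + 4·sin(x)   ⇒   f'(x) = 4·cos(x) - 4
  g(x) = asin(x)   ⇒   g'(x) = 1/sqrt(1 - x^2)
  lim(x→0) f'(x)/g'(x) = lim(x→0) (4·cos(x) - 4)/(1/sqrt(1 - x^2))
  = 0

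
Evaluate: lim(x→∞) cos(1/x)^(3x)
This is an exponential indeterminate form.

For exponential indeterminate forms, take the natural log:
  Let L = lim(x→∞) cos(1/x)^(3x)
  Then ln(L) = lim(x→∞) [exponent × ln(base)]
  Evaluate using L'Hôpital or standard limits, then exponentiate.
  L = 1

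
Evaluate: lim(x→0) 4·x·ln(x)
This is a 0·∞ indeterminate form.

Rewrite 0·∞ as a quotient (0/0 or ∞/∞ form), then apply L'Hôpital's rule:
  lim(x→0) 4·x·ln(x) = 0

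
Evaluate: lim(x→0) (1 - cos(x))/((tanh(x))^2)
This is a 0/0 indeterminate form.

Apply L'Hôpital's rule: differentiate numerator and denominator separately.
  f(x) = 1 - cos(x)   ⇒   f'(x) = sin(x)
  g(x) = tanh(x)^2   ⇒   g'(x) = (2 - 2·tanh(x)^2)·tanh(x)
  lim(x→0) f'(x)/g'(x) = lim(x→0) (sin(x))/((2 - 2·tanh(x)^2)·tanh(x))
  = 1/2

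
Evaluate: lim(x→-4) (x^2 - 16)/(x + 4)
This is a standard limit.

Factor or rationalize the expression:
  lim(x→-4) (x^2 - 16)/(x + 4) = -8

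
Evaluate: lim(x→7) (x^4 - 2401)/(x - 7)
This is a standard limit.

Factor or rationalize the expression:
  lim(x→7) (x^4 - 2401)/(x - 7) = 1372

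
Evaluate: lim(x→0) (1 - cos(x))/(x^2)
This is a 0/0 indeterminate form.

Apply L'Hôpital's rule: differentiate numerator and denominator separately.
  f(x) = 1 - cos(x)   ⇒   f'(x) = sin(x)
  g(x) = x^2   ⇒   g'(x) = 2·x
  lim(x→0) f'(x)/g'(x) = lim(x→0) (sin(x))/(2·x)
  = 1/2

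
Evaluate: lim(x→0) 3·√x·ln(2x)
This is a 0·∞ indeterminate form.

Rewrite 0·∞ as a quotient (0/0 or ∞/∞ form), then apply L'Hôpital's rule:
  lim(x→0) 3·√x·ln(2x) = 0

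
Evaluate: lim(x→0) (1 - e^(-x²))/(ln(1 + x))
This is a 0/0 indeterminate form.

Apply L'Hôpital's rule: differentiate numerator and denominator separately.
  f(x) = 1 - e^(-x^2)   ⇒   f'(x) = 2·x·e^(-x^2)
  g(x) = ln(x + 1)   ⇒   g'(x) = 1/(x + 1)
  lim(x→0) f'(x)/g'(x) = lim(x→0) (2·x·e^(-x^2))/(1/(x + 1))
  = 0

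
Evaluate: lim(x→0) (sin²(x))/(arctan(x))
This is a 0/0 indeterminate form.

Apply L'Hôpital's rule: differentiate numerator and denominator separately.
  f(x) = sin(x)^2   ⇒   f'(x) = 2·sin(x)·cos(x)
  g(x) = atan(x)   ⇒   g'(x) = 1/(x^2 + 1)
  lim(x→0) f'(x)/g'(x) = lim(x→0) (2·sin(x)·cos(x))/(1/(x^2 + 1))
  = 0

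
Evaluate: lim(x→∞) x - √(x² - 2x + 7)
This is an ∞-∞ indeterminate form.

Combine fractions or rationalize to convert ∞-∞ to 0/0 form:
  lim(x→∞) x - √(x² - 2x + 7) = 1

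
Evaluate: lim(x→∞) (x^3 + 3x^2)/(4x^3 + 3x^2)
This is an ∞/∞ indeterminate form.

Apply L'Hôpital's rule: differentiate numerator and denominator separately.
  f(x) = x^3 + 3·x^2   ⇒   f'(x) = 3·x^2 + 6·x
  g(x) = 4·x^3 + 3·x^2   ⇒   g'(x) = 12·x^2 + 6·x
  lim(x→∞) f'(x)/g'(x) = lim(x→∞) (3·x^2 + 6·x)/(12·x^2 + 6·x)
  = 1/4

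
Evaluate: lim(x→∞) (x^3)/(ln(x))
This is an ∞/∞ indeterminate form.

Apply L'Hôpital's rule: differentiate numerator and denominator separately.
  f(x) = x^3   ⇒   f'(x) = 3·x^2
  g(x) = ln(x)   ⇒   g'(x) = 1/x
  lim(x→∞) f'(x)/g'(x) = lim(x→∞) (3·x^2)/(1/x)
  = ∞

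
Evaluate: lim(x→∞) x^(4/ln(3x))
This is an exponential indeterminate form.

For exponential indeterminate forms, take the natural log:
  Let L = lim(x→∞) x^(4/ln(3x))
  Then ln(L) = lim(x→∞) [exponent × ln(base)]
  Evaluate using L'Hôpital or standard limits, then exponentiate.
  L = e^(4)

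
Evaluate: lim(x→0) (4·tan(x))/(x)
This is a 0/0 indeterminate form.

Apply L'Hôpital's rule: differentiate numerator and denominator separately.
  f(x) = 4·tan(x)   ⇒   f'(x) = 4·tan(x)^2 + 4
  g(x) = x   ⇒   g'(x) = 1
  lim(x→0) f'(x)/g'(x) = lim(x→0) (4·tan(x)^2 + 4)/(1)
  = 4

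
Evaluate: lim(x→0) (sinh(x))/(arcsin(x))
This is a 0/0 indeterminate form.

Apply L'Hôpital's rule: differentiate numerator and denominator separately.
  f(x) = sinh(x)   ⇒   f'(x) = cosh(x)
  g(x) = asin(x)   ⇒   g'(x) = 1/sqrt(1 - x^2)
  lim(x→0) f'(x)/g'(x) = lim(x→0) (cosh(x))/(1/sqrt(1 - x^2))
  = 1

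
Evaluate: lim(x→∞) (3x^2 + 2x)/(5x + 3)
This is an ∞/∞ indeterminate form.

Apply L'Hôpital's rule: differentiate numerator and denominator separately.
  f(x) = 3·x^2 + 2·x   ⇒   f'(x) = 6·x + 2
  g(x) = 5·x + 3   ⇒   g'(x) = 5
  lim(x→∞) f'(x)/g'(x) = lim(x→∞) (6·x + 2)/(5)
  = ∞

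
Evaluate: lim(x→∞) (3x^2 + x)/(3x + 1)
This is an ∞/∞ indeterminate form.

Apply L'Hôpital's rule: differentiate numerator and denominator separately.
  f(x) = 3·x^2 + x   ⇒   f'(x) = 6·x + 1
  g(x) = 3·x + 1   ⇒   g'(x) = 3
  lim(x→∞) f'(x)/g'(x) = lim(x→∞) (6·x + 1)/(3)
  = ∞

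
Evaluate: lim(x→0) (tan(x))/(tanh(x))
This is a 0/0 indeterminate form.

Apply L'Hôpital's rule: differentiate numerator and denominator separately.
  f(x) = tan(x)   ⇒   f'(x) = tan(x)^2 + 1
  g(x) = tanh(x)   ⇒   g'(x) = 1 - tanh(x)^2
  lim(x→0) f'(x)/g'(x) = lim(x→0) (tan(x)^2 + 1)/(1 - tanh(x)^2)
  = 1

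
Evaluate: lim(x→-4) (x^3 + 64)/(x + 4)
This is a standard limit.

Factor or rationalize the expression:
  lim(x→-4) (x^3 + 64)/(x + 4) = 48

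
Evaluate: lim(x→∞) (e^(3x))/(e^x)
This is an ∞/∞ indeterminate form.

Apply L'Hôpital's rule: differentiate numerator and denominator separately.
  f(x) = e^(3·x)   ⇒   f'(x) = 3·e^(3·x)
  g(x) = e^(x)   ⇒   g'(x) = e^(x)
  lim(x→∞) f'(x)/g'(x) = lim(x→∞) (3·e^(3·x))/(e^(x))
  = ∞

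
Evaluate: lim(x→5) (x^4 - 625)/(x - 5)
This is a standard limit.

Factor or rationalize the expression:
  lim(x→5) (x^4 - 625)/(x - 5) = 500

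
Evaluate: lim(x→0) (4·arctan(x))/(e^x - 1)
This is a 0/0 indeterminate form.

Apply L'Hôpital's rule: differentiate numerator and denominator separately.
  f(x) = 4·atan(x)   ⇒   f'(x) = 4/(x^2 + 1)
  g(x) = e^(x) - 1   ⇒   g'(x) = e^(x)
  lim(x→0) f'(x)/g'(x) = lim(x→0) (4/(x^2 + 1))/(e^(x))
  = 4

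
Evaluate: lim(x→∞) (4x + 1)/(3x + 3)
This is an ∞/∞ indeterminate form.

Apply L'Hôpital's rule: differentiate numerator and denominator separately.
  f(x) = 4·x + 1   ⇒   f'(x) = 4
  g(x) = 3·x + 3   ⇒   g'(x) = 3
  lim(x→∞) f'(x)/g'(x) = lim(x→∞) (4)/(3)
  = 4/3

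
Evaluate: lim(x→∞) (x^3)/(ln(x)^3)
This is an ∞/∞ indeterminate form.

Apply L'Hôpital's rule: differentiate numerator and denominator separately.
  f(x) = x^3   ⇒   f'(x) = 3·x^2
  g(x) = ln(x)^3   ⇒   g'(x) = 3·ln(x)^2/x
  lim(x→∞) f'(x)/g'(x) = lim(x→∞) (3·x^2)/(3·ln(x)^2/x)
  = ∞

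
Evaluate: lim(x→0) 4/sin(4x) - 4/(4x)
This is an ∞-∞ indeterminate form.

Combine fractions or rationalize to convert ∞-∞ to 0/0 form:
  lim(x→0) 4/sin(4x) - 4/(4x) = 0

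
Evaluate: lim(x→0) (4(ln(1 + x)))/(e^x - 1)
This is a 0/0 indeterminate form.

Apply L'Hôpital's rule: differentiate numerator and denominator separately.
  f(x) = 4·ln(x + 1)   ⇒   f'(x) = 4/(x + 1)
  g(x) = e^(x) - 1   ⇒   g'(x) = e^(x)
  lim(x→0) f'(x)/g'(x) = lim(x→0) (4/(x + 1))/(e^(x))
  = 4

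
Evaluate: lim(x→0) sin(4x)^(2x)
This is an exponential indeterminate form.

For exponential indeterminate forms, take the natural log:
  Let L = lim(x→0) sin(4x)^(2x)
  Then ln(L) = lim(x→0) [exponent × ln(base)]
  Evaluate using L'Hôpital or standard limits, then exponentiate.
  L = 1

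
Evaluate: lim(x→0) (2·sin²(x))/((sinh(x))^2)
This is a 0/0 indeterminate form.

Apply L'Hôpital's rule: differentiate numerator and denominator separately.
  f(x) = 2·sin(x)^2   ⇒   f'(x) = 4·sin(x)·cos(x)
  g(x) = sinh(x)^2   ⇒   g'(x) = 2·sinh(x)·cosh(x)
  lim(x→0) f'(x)/g'(x) = lim(x→0) (4·sin(x)·cos(x))/(2·sinh(x)·cosh(x))
  = 2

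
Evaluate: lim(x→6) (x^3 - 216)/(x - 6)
This is a standard limit.

Factor or rationalize the expression:
  lim(x→6) (x^3 - 216)/(x - 6) = 108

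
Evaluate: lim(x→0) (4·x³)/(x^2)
This is a 0/0 indeterminate form.

Apply L'Hôpital's rule: differentiate numerator and denominator separately.
  f(x) = 4·x^3   ⇒   f'(x) = 12·x^2
  g(x) = x^2   ⇒   g'(x) = 2·x
  lim(x→0) f'(x)/g'(x) = lim(x→0) (12·x^2)/(2·x)
  = 0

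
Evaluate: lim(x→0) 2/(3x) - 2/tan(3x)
This is an ∞-∞ indeterminate form.

Combine fractions or rationalize to convert ∞-∞ to 0/0 form:
  lim(x→0) 2/(3x) - 2/tan(3x) = 0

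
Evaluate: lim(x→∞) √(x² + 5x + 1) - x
This is an ∞-∞ indeterminate form.

Combine fractions or rationalize to convert ∞-∞ to 0/0 form:
  lim(x→∞) √(x² + 5x + 1) - x = 5/2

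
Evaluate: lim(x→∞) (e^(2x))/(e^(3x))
This is an ∞/∞ indeterminate form.

Apply L'Hôpital's rule: differentiate numerator and denominator separately.
  f(x) = e^(2·x)   ⇒   f'(x) = 2·e^(2·x)
  g(x) = e^(3·x)   ⇒   g'(x) = 3·e^(3·x)
  lim(x→∞) f'(x)/g'(x) = lim(x→∞) (2·e^(2·x))/(3·e^(3·x))
  = 0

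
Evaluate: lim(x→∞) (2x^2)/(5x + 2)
This is an ∞/∞ indeterminate form.

Apply L'Hôpital's rule: differentiate numerator and denominator separately.
  f(x) = 2·x^2   ⇒   f'(x) = 4·x
  g(x) = 5·x + 2   ⇒   g'(x) = 5
  lim(x→∞) f'(x)/g'(x) = lim(x→∞) (4·x)/(5)
  = ∞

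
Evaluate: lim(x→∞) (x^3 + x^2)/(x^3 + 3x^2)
This is an ∞/∞ indeterminate form.

Apply L'Hôpital's rule: differentiate numerator and denominator separately.
  f(x) = x^3 + x^2   ⇒   f'(x) = 3·x^2 + 2·x
  g(x) = x^3 + 3·x^2   ⇒   g'(x) = 3·x^2 + 6·x
  lim(x→∞) f'(x)/g'(x) = lim(x→∞) (3·x^2 + 2·x)/(3·x^2 + 6·x)
  = 1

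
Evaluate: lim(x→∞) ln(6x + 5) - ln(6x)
This is an ∞-∞ indeterminate form.

Combine fractions or rationalize to convert ∞-∞ to 0/0 form:
  lim(x→∞) ln(6x + 5) - ln(6x) = 0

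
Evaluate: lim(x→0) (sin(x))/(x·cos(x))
This is a 0/0 indeterminate form.

Apply L'Hôpital's rule: differentiate numerator and denominator separately.
  f(x) = sin(x)   ⇒   f'(x) = cos(x)
  g(x) = x·cos(x)   ⇒   g'(x) = -x·sin(x) + cos(x)
  lim(x→0) f'(x)/g'(x) = lim(x→0) (cos(x))/(-x·sin(x) + cos(x))
  = 1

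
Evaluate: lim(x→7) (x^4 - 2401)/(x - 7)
This is a standard limit.

Factor or rationalize the expression:
  lim(x→7) (x^4 - 2401)/(x - 7) = 1372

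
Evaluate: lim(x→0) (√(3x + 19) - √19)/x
This is a standard limit.

Factor or rationalize the expression:
  lim(x→0) (√(3x + 19) - √19)/x = 3·sqrt(19)/38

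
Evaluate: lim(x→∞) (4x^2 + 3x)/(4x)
This is an ∞/∞ indeterminate form.

Apply L'Hôpital's rule: differentiate numerator and denominator separately.
  f(x) = 4·x^2 + 3·x   ⇒   f'(x) = 8·x + 3
  g(x) = 4·x   ⇒   g'(x) = 4
  lim(x→∞) f'(x)/g'(x) = lim(x→∞) (8·x + 3)/(4)
  = ∞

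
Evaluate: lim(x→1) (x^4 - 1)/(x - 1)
This is a standard limit.

Factor or rationalize the expression:
  lim(x→1) (x^4 - 1)/(x - 1) = 4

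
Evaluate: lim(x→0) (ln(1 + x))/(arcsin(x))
This is a 0/0 indeterminate form.

Apply L'Hôpital's rule: differentiate numerator and denominator separately.
  f(x) = ln(x + 1)   ⇒   f'(x) = 1/(x + 1)
  g(x) = asin(x)   ⇒   g'(x) = 1/sqrt(1 - x^2)
  lim(x→0) f'(x)/g'(x) = lim(x→0) (1/(x + 1))/(1/sqrt(1 - x^2))
  = 1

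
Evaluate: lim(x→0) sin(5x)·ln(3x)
This is a 0·∞ indeterminate form.

Rewrite 0·∞ as a quotient (0/0 or ∞/∞ form), then apply L'Hôpital's rule:
  lim(x→0) sin(5x)·ln(3x) = 0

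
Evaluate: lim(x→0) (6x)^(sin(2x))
This is an exponential indeterminate form.

For exponential indeterminate forms, take the natural log:
  Let L = lim(x→0) (6x)^(sin(2x))
  Then ln(L) = lim(x→0) [exponent × ln(base)]
  Evaluate using L'Hôpital or standard limits, then exponentiate.
  L = 1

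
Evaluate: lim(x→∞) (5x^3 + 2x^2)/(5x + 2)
This is an ∞/∞ indeterminate form.

Apply L'Hôpital's rule: differentiate numerator and denominator separately.
  f(x) = 5·x^3 + 2·x^2   ⇒   f'(x) = 15·x^2 + 4·x
  g(x) = 5·x + 2   ⇒   g'(x) = 5
  lim(x→∞) f'(x)/g'(x) = lim(x→∞) (15·x^2 + 4·x)/(5)
  = ∞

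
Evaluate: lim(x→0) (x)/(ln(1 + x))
This is a 0/0 indeterminate form.

Apply L'Hôpital's rule: differentiate numerator and denominator separately.
  f(x) = x   ⇒   f'(x) = 1
  g(x) = ln(x + 1)   ⇒   g'(x) = 1/(x + 1)
  lim(x→0) f'(x)/g'(x) = lim(x→0) (1)/(1/(x + 1))
  = 1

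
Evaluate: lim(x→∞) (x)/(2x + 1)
This is an ∞/∞ indeterminate form.

Apply L'Hôpital's rule: differentiate numerator and denominator separately.
  f(x) = x   ⇒   f'(x) = 1
  g(x) = 2·x + 1   ⇒   g'(x) = 2
  lim(x→∞) f'(x)/g'(x) = lim(x→∞) (1)/(2)
  = 1/2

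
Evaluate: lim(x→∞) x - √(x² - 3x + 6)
This is an ∞-∞ indeterminate form.

Combine fractions or rationalize to convert ∞-∞ to 0/0 form:
  lim(x→∞) x - √(x² - 3x + 6) = 3/2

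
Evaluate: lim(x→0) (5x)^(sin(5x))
This is an exponential indeterminate form.

For exponential indeterminate forms, take the natural log:
  Let L = lim(x→0) (5x)^(sin(5x))
  Then ln(L) = lim(x→0) [exponent × ln(base)]
  Evaluate using L'Hôpital or standard limits, then exponentiate.
  L = 1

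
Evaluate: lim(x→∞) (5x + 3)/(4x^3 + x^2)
This is an ∞/∞ indeterminate form.

Apply L'Hôpital's rule: differentiate numerator and denominator separately.
  f(x) = 5·x + 3   ⇒   f'(x) = 5
  g(x) = 4·x^3 + x^2   ⇒   g'(x) = 12·x^2 + 2·x
  lim(x→∞) f'(x)/g'(x) = lim(x→∞) (5)/(12·x^2 + 2·x)
  = 0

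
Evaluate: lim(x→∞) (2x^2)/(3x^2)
This is an ∞/∞ indeterminate form.

Apply L'Hôpital's rule: differentiate numerator and denominator separately.
  f(x) = 2·x^2   ⇒   f'(x) = 4·x
  g(x) = 3·x^2   ⇒   g'(x) = 6·x
  lim(x→∞) f'(x)/g'(x) = lim(x→∞) (4·x)/(6·x)
  = 2/3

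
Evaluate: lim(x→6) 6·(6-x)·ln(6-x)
This is a 0·∞ indeterminate form.

Rewrite 0·∞ as a quotient (0/0 or ∞/∞ form), then apply L'Hôpital's rule:
  lim(x→6) 6·(6-x)·ln(6-x) = 0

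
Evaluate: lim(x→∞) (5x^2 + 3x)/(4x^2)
This is an ∞/∞ indeterminate form.

Apply L'Hôpital's rule: differentiate numerator and denominator separately.
  f(x) = 5·x^2 + 3·x   ⇒   f'(x) = 10·x + 3
  g(x) = 4·x^2   ⇒   g'(x) = 8·x
  lim(x→∞) f'(x)/g'(x) = lim(x→∞) (10·x + 3)/(8·x)
  = 5/4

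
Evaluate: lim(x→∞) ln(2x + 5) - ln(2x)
This is an ∞-∞ indeterminate form.

Combine fractions or rationalize to convert ∞-∞ to 0/0 form:
  lim(x→∞) ln(2x + 5) - ln(2x) = 0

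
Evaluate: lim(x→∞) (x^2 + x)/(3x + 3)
This is an ∞/∞ indeterminate form.

Apply L'Hôpital's rule: differentiate numerator and denominator separately.
  f(x) = x^2 + x   ⇒   f'(x) = 2·x + 1
  g(x) = 3·x + 3   ⇒   g'(x) = 3
  lim(x→∞) f'(x)/g'(x) = lim(x→∞) (2·x + 1)/(3)
  = ∞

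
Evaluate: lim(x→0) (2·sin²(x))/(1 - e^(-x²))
This is a 0/0 indeterminate form.

Apply L'Hôpital's rule: differentiate numerator and denominator separately.
  f(x) = 2·sin(x)^2   ⇒   f'(x) = 4·sin(x)·cos(x)
  g(x) = 1 - e^(-x^2)   ⇒   g'(x) = 2·x·e^(-x^2)
  lim(x→0) f'(x)/g'(x) = lim(x→0) (4·sin(x)·cos(x))/(2·x·e^(-x^2))
  = 2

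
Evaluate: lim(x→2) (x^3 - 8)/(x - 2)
This is a standard limit.

Factor or rationalize the expression:
  lim(x→2) (x^3 - 8)/(x - 2) = 12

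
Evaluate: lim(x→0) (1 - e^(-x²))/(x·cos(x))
This is a 0/0 indeterminate form.

Apply L'Hôpital's rule: differentiate numerator and denominator separately.
  f(x) = 1 - e^(-x^2)   ⇒   f'(x) = 2·x·e^(-x^2)
  g(x) = x·cos(x)   ⇒   g'(x) = -x·sin(x) + cos(x)
  lim(x→0) f'(x)/g'(x) = lim(x→0) (2·x·e^(-x^2))/(-x·sin(x) + cos(x))
  = 0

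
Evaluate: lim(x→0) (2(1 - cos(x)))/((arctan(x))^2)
This is a 0/0 indeterminate form.

Apply L'Hôpital's rule: differentiate numerator and denominator separately.
  f(x) = 2 - 2·cos(x)   ⇒   f'(x) = 2·sin(x)
  g(x) = atan(x)^2   ⇒   g'(x) = 2·atan(x)/(x^2 + 1)
  lim(x→0) f'(x)/g'(x) = lim(x→0) (2·sin(x))/(2·atan(x)/(x^2 + 1))
  = 1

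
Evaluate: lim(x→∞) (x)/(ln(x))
This is an ∞/∞ indeterminate form.

Apply L'Hôpital's rule: differentiate numerator and denominator separately.
  f(x) = x   ⇒   f'(x) = 1
  g(x) = ln(x)   ⇒   g'(x) = 1/x
  lim(x→∞) f'(x)/g'(x) = lim(x→∞) (1)/(1/x)
  = ∞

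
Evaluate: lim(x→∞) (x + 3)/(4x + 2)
This is an ∞/∞ indeterminate form.

Apply L'Hôpital's rule: differentiate numerator and denominator separately.
  f(x) = x + 3   ⇒   f'(x) = 1
  g(x) = 4·x + 2   ⇒   g'(x) = 4
  lim(x→∞) f'(x)/g'(x) = lim(x→∞) (1)/(4)
  = 1/4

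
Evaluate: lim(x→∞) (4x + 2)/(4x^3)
This is an ∞/∞ indeterminate form.

Apply L'Hôpital's rule: differentiate numerator and denominator separately.
  f(x) = 4·x + 2   ⇒   f'(x) = 4
  g(x) = 4·x^3   ⇒   g'(x) = 12·x^2
  lim(x→∞) f'(x)/g'(x) = lim(x→∞) (4)/(12·x^2)
  = 0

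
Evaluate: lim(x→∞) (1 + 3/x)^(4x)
This is an exponential indeterminate form.

For exponential indeterminate forms, take the natural log:
  Let L = lim(x→∞) (1 + 3/x)^(4x)
  Then ln(L) = lim(x→∞) [exponent × ln(base)]
  Evaluate using L'Hôpital or standard limits, then exponentiate.
  L = e^(12)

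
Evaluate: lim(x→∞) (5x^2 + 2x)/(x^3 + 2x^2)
This is an ∞/∞ indeterminate form.

Apply L'Hôpital's rule: differentiate numerator and denominator separately.
  f(x) = 5·x^2 + 2·x   ⇒   f'(x) = 10·x + 2
  g(x) = x^3 + 2·x^2   ⇒   g'(x) = 3·x^2 + 4·x
  lim(x→∞) f'(x)/g'(x) = lim(x→∞) (10·x + 2)/(3·x^2 + 4·x)
  = 0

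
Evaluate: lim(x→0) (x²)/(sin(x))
This is a 0/0 indeterminate form.

Apply L'Hôpital's rule: differentiate numerator and denominator separately.
  f(x) = x^2   ⇒   f'(x) = 2·x
  g(x) = sin(x)   ⇒   g'(x) = cos(x)
  lim(x→0) f'(x)/g'(x) = lim(x→0) (2·x)/(cos(x))
  = 0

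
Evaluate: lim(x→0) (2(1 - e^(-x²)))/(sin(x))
This is a 0/0 indeterminate form.

Apply L'Hôpital's rule: differentiate numerator and denominator separately.
  f(x) = 2 - 2·e^(-x^2)   ⇒   f'(x) = 4·x·e^(-x^2)
  g(x) = sin(x)   ⇒   g'(x) = cos(x)
  lim(x→0) f'(x)/g'(x) = lim(x→0) (4·x·e^(-x^2))/(cos(x))
  = 0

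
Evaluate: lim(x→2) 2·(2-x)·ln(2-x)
This is a 0·∞ indeterminate form.

Rewrite 0·∞ as a quotient (0/0 or ∞/∞ form), then apply L'Hôpital's rule:
  lim(x→2) 2·(2-x)·ln(2-x) = 0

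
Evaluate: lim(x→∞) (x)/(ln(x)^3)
This is an ∞/∞ indeterminate form.

Apply L'Hôpital's rule: differentiate numerator and denominator separately.
  f(x) = x   ⇒   f'(x) = 1
  g(x) = ln(x)^3   ⇒   g'(x) = 3·ln(x)^2/x
  lim(x→∞) f'(x)/g'(x) = lim(x→∞) (1)/(3·ln(x)^2/x)
  = ∞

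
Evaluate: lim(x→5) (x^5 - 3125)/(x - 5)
This is a standard limit.

Factor or rationalize the expression:
  lim(x→5) (x^5 - 3125)/(x - 5) = 3125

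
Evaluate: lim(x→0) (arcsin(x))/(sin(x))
This is a 0/0 indeterminate form.

Apply L'Hôpital's rule: differentiate numerator and denominator separately.
  f(x) = asin(x)   ⇒   f'(x) = 1/sqrt(1 - x^2)
  g(x) = sin(x)   ⇒   g'(x) = cos(x)
  lim(x→0) f'(x)/g'(x) = lim(x→0) (1/sqrt(1 - x^2))/(cos(x))
  = 1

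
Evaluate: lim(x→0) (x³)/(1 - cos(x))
This is a 0/0 indeterminate form.

Apply L'Hôpital's rule: differentiate numerator and denominator separately.
  f(x) = x^3   ⇒   f'(x) = 3·x^2
  g(x) = 1 - cos(x)   ⇒   g'(x) = sin(x)
  lim(x→0) f'(x)/g'(x) = lim(x→0) (3·x^2)/(sin(x))
  = 0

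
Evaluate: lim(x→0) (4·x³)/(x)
This is a 0/0 indeterminate form.

Apply L'Hôpital's rule: differentiate numerator and denominator separately.
  f(x) = 4·x^3   ⇒   f'(x) = 12·x^2
  g(x) = x   ⇒   g'(x) = 1
  lim(x→0) f'(x)/g'(x) = lim(x→0) (12·x^2)/(1)
  = 0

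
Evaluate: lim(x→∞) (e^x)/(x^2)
This is an ∞/∞ indeterminate form.

Apply L'Hôpital's rule: differentiate numerator and denominator separately.
  f(x) = e^(x)   ⇒   f'(x) = e^(x)
  g(x) = x^2   ⇒   g'(x) = 2·x
  lim(x→∞) f'(x)/g'(x) = lim(x→∞) (e^(x))/(2·x)
  = ∞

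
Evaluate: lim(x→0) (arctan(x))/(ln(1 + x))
This is a 0/0 indeterminate form.

Apply L'Hôpital's rule: differentiate numerator and denominator separately.
  f(x) = atan(x)   ⇒   f'(x) = 1/(x^2 + 1)
  g(x) = ln(x + 1)   ⇒   g'(x) = 1/(x + 1)
  lim(x→0) f'(x)/g'(x) = lim(x→0) (1/(x^2 + 1))/(1/(x + 1))
  = 1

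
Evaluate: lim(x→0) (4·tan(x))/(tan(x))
This is a 0/0 indeterminate form.

Apply L'Hôpital's rule: differentiate numerator and denominator separately.
  f(x) = 4·tan(x)   ⇒   f'(x) = 4·tan(x)^2 + 4
  g(x) = tan(x)   ⇒   g'(x) = tan(x)^2 + 1
  lim(x→0) f'(x)/g'(x) = lim(x→0) (4·tan(x)^2 + 4)/(tan(x)^2 + 1)
  = 4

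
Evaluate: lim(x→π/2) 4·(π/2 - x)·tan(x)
This is a 0·∞ indeterminate form.

Rewrite 0·∞ as a quotient (0/0 or ∞/∞ form), then apply L'Hôpital's rule:
  lim(x→π/2) 4·(π/2 - x)·tan(x) = 4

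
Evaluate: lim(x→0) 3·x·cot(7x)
This is a 0·∞ indeterminate form.

Rewrite 0·∞ as a quotient (0/0 or ∞/∞ form), then apply L'Hôpital's rule:
  lim(x→0) 3·x·cot(7x) = 3/7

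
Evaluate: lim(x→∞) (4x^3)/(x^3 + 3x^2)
This is an ∞/∞ indeterminate form.

Apply L'Hôpital's rule: differentiate numerator and denominator separately.
  f(x) = 4·x^3   ⇒   f'(x) = 12·x^2
  g(x) = x^3 + 3·x^2   ⇒   g'(x) = 3·x^2 + 6·x
  lim(x→∞) f'(x)/g'(x) = lim(x→∞) (12·x^2)/(3·x^2 + 6·x)
  = 4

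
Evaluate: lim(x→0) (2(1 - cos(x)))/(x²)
This is a 0/0 indeterminate form.

Apply L'Hôpital's rule: differentiate numerator and denominator separately.
  f(x) = 2 - 2·cos(x)   ⇒   f'(x) = 2·sin(x)
  g(x) = x^2   ⇒   g'(x) = 2·x
  lim(x→0) f'(x)/g'(x) = lim(x→0) (2·sin(x))/(2·x)
  = 1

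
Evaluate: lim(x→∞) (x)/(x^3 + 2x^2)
This is an ∞/∞ indeterminate form.

Apply L'Hôpital's rule: differentiate numerator and denominator separately.
  f(x) = x   ⇒   f'(x) = 1
  g(x) = x^3 + 2·x^2   ⇒   g'(x) = 3·x^2 + 4·x
  lim(x→∞) f'(x)/g'(x) = lim(x→∞) (1)/(3·x^2 + 4·x)
  = 0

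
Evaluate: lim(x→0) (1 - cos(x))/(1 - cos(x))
This is a 0/0 indeterminate form.

Apply L'Hôpital's rule: differentiate numerator and denominator separately.
  f(x) = 1 - cos(x)   ⇒   f'(x) = sin(x)
  g(x) = 1 - cos(x)   ⇒   g'(x) = sin(x)
  lim(x→0) f'(x)/g'(x) = lim(x→0) (sin(x))/(sin(x))
  = 1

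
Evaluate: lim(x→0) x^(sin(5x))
This is an exponential indeterminate form.

For exponential indeterminate forms, take the natural log:
  Let L = lim(x→0) x^(sin(5x))
  Then ln(L) = lim(x→0) [exponent × ln(base)]
  Evaluate using L'Hôpital or standard limits, then exponentiate.
  L = 1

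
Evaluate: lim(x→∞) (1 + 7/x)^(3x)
This is an exponential indeterminate form.

For exponential indeterminate forms, take the natural log:
  Let L = lim(x→∞) (1 + 7/x)^(3x)
  Then ln(L) = lim(x→∞) [exponent × ln(base)]
  Evaluate using L'Hôpital or standard limits, then exponentiate.
  L = e^(21)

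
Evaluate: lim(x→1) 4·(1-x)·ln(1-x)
This is a 0·∞ indeterminate form.

Rewrite 0·∞ as a quotient (0/0 or ∞/∞ form), then apply L'Hôpital's rule:
  lim(x→1) 4·(1-x)·ln(1-x) = 0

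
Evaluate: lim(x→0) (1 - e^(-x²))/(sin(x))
This is a 0/0 indeterminate form.

Apply L'Hôpital's rule: differentiate numerator and denominator separately.
  f(x) = 1 - e^(-x^2)   ⇒   f'(x) = 2·x·e^(-x^2)
  g(x) = sin(x)   ⇒   g'(x) = cos(x)
  lim(x→0) f'(x)/g'(x) = lim(x→0) (2·x·e^(-x^2))/(cos(x))
  = 0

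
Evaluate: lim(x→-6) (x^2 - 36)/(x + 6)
This is a standard limit.

Factor or rationalize the expression:
  lim(x→-6) (x^2 - 36)/(x + 6) = -12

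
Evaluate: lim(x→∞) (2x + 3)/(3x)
This is an ∞/∞ indeterminate form.

Apply L'Hôpital's rule: differentiate numerator and denominator separately.
  f(x) = 2·x + 3   ⇒   f'(x) = 2
  g(x) = 3·x   ⇒   g'(x) = 3
  lim(x→∞) f'(x)/g'(x) = lim(x→∞) (2)/(3)
  = 2/3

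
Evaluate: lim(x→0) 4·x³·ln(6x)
This is a 0·∞ indeterminate form.

Rewrite 0·∞ as a quotient (0/0 or ∞/∞ form), then apply L'Hôpital's rule:
  lim(x→0) 4·x³·ln(6x) = 0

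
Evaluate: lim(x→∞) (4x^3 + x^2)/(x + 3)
This is an ∞/∞ indeterminate form.

Apply L'Hôpital's rule: differentiate numerator and denominator separately.
  f(x) = 4·x^3 + x^2   ⇒   f'(x) = 12·x^2 + 2·x
  g(x) = x + 3   ⇒   g'(x) = 1
  lim(x→∞) f'(x)/g'(x) = lim(x→∞) (12·x^2 + 2·x)/(1)
  = ∞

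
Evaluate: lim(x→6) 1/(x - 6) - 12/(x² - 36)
This is an ∞-∞ indeterminate form.

Combine fractions or rationalize to convert ∞-∞ to 0/0 form:
  lim(x→6) 1/(x - 6) - 12/(x² - 36) = 1/12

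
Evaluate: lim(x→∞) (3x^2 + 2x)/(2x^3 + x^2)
This is an ∞/∞ indeterminate form.

Apply L'Hôpital's rule: differentiate numerator and denominator separately.
  f(x) = 3·x^2 + 2·x   ⇒   f'(x) = 6·x + 2
  g(x) = 2·x^3 + x^2   ⇒   g'(x) = 6·x^2 + 2·x
  lim(x→∞) f'(x)/g'(x) = lim(x→∞) (6·x + 2)/(6·x^2 + 2·x)
  = 0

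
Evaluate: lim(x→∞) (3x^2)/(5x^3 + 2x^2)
This is an ∞/∞ indeterminate form.

Apply L'Hôpital's rule: differentiate numerator and denominator separately.
  f(x) = 3·x^2   ⇒   f'(x) = 6·x
  g(x) = 5·x^3 + 2·x^2   ⇒   g'(x) = 15·x^2 + 4·x
  lim(x→∞) f'(x)/g'(x) = lim(x→∞) (6·x)/(15·x^2 + 4·x)
  = 0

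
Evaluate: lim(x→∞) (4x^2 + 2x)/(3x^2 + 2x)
This is an ∞/∞ indeterminate form.

Apply L'Hôpital's rule: differentiate numerator and denominator separately.
  f(x) = 4·x^2 + 2·x   ⇒   f'(x) = 8·x + 2
  g(x) = 3·x^2 + 2·x   ⇒   g'(x) = 6·x + 2
  lim(x→∞) f'(x)/g'(x) = lim(x→∞) (8·x + 2)/(6·x + 2)
  = 4/3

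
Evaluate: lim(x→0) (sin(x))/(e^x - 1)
This is a 0/0 indeterminate form.

Apply L'Hôpital's rule: differentiate numerator and denominator separately.
  f(x) = sin(x)   ⇒   f'(x) = cos(x)
  g(x) = e^(x) - 1   ⇒   g'(x) = e^(x)
  lim(x→0) f'(x)/g'(x) = lim(x→0) (cos(x))/(e^(x))
  = 1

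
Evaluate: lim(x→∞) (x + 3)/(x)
This is an ∞/∞ indeterminate form.

Apply L'Hôpital's rule: differentiate numerator and denominator separately.
  f(x) = x + 3   ⇒   f'(x) = 1
  g(x) = x   ⇒   g'(x) = 1
  lim(x→∞) f'(x)/g'(x) = lim(x→∞) (1)/(1)
  = 1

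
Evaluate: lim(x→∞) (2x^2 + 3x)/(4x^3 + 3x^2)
This is an ∞/∞ indeterminate form.

Apply L'Hôpital's rule: differentiate numerator and denominator separately.
  f(x) = 2·x^2 + 3·x   ⇒   f'(x) = 4·x + 3
  g(x) = 4·x^3 + 3·x^2   ⇒   g'(x) = 12·x^2 + 6·x
  lim(x→∞) f'(x)/g'(x) = lim(x→∞) (4·x + 3)/(12·x^2 + 6·x)
  = 0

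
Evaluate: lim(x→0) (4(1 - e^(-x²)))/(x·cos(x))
This is a 0/0 indeterminate form.

Apply L'Hôpital's rule: differentiate numerator and denominator separately.
  f(x) = 4 - 4·e^(-x^2)   ⇒   f'(x) = 8·x·e^(-x^2)
  g(x) = x·cos(x)   ⇒   g'(x) = -x·sin(x) + cos(x)
  lim(x→0) f'(x)/g'(x) = lim(x→0) (8·x·e^(-x^2))/(-x·sin(x) + cos(x))
  = 0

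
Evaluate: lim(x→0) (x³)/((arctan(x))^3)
This is a 0/0 indeterminate form.

Apply L'Hôpital's rule: differentiate numerator and denominator separately.
  f(x) = x^3   ⇒   f'(x) = 3·x^2
  g(x) = atan(x)^3   ⇒   g'(x) = 3·atan(x)^2/(x^2 + 1)
  lim(x→0) f'(x)/g'(x) = lim(x→0) (3·x^2)/(3·atan(x)^2/(x^2 + 1))
  = 1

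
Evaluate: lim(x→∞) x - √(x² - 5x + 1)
This is an ∞-∞ indeterminate form.

Combine fractions or rationalize to convert ∞-∞ to 0/0 form:
  lim(x→∞) x - √(x² - 5x + 1) = 5/2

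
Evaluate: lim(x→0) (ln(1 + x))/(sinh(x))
This is a 0/0 indeterminate form.

Apply L'Hôpital's rule: differentiate numerator and denominator separately.
  f(x) = ln(x + 1)   ⇒   f'(x) = 1/(x + 1)
  g(x) = sinh(x)   ⇒   g'(x) = cosh(x)
  lim(x→0) f'(x)/g'(x) = lim(x→0) (1/(x + 1))/(cosh(x))
  = 1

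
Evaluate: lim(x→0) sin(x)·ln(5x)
This is a 0·∞ indeterminate form.

Rewrite 0·∞ as a quotient (0/0 or ∞/∞ form), then apply L'Hôpital's rule:
  lim(x→0) sin(x)·ln(5x) = 0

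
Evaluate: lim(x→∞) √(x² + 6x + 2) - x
This is an ∞-∞ indeterminate form.

Combine fractions or rationalize to convert ∞-∞ to 0/0 form:
  lim(x→∞) √(x² + 6x + 2) - x = 3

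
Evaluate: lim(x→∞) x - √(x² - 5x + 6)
This is an ∞-∞ indeterminate form.

Combine fractions or rationalize to convert ∞-∞ to 0/0 form:
  lim(x→∞) x - √(x² - 5x + 6) = 5/2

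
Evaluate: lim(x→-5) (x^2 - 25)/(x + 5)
This is a standard limit.

Factor or rationalize the expression:
  lim(x→-5) (x^2 - 25)/(x + 5) = -10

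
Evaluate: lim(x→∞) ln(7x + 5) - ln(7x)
This is an ∞-∞ indeterminate form.

Combine fractions or rationalize to convert ∞-∞ to 0/0 form:
  lim(x→∞) ln(7x + 5) - ln(7x) = 0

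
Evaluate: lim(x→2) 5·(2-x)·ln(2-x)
This is a 0·∞ indeterminate form.

Rewrite 0·∞ as a quotient (0/0 or ∞/∞ form), then apply L'Hôpital's rule:
  lim(x→2) 5·(2-x)·ln(2-x) = 0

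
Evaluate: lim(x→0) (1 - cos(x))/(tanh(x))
This is a 0/0 indeterminate form.

Apply L'Hôpital's rule: differentiate numerator and denominator separately.
  f(x) = 1 - cos(x)   ⇒   f'(x) = sin(x)
  g(x) = tanh(x)   ⇒   g'(x) = 1 - tanh(x)^2
  lim(x→0) f'(x)/g'(x) = lim(x→0) (sin(x))/(1 - tanh(x)^2)
  = 0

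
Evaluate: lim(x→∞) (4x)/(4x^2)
This is an ∞/∞ indeterminate form.

Apply L'Hôpital's rule: differentiate numerator and denominator separately.
  f(x) = 4·x   ⇒   f'(x) = 4
  g(x) = 4·x^2   ⇒   g'(x) = 8·x
  lim(x→∞) f'(x)/g'(x) = lim(x→∞) (4)/(8·x)
  = 0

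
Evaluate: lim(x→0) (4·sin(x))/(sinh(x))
This is a 0/0 indeterminate form.

Apply L'Hôpital's rule: differentiate numerator and denominator separately.
  f(x) = 4·sin(x)   ⇒   f'(x) = 4·cos(x)
  g(x) = sinh(x)   ⇒   g'(x) = cosh(x)
  lim(x→0) f'(x)/g'(x) = lim(x→0) (4·cos(x))/(cosh(x))
  = 4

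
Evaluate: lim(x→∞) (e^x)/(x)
This is an ∞/∞ indeterminate form.

Apply L'Hôpital's rule: differentiate numerator and denominator separately.
  f(x) = e^(x)   ⇒   f'(x) = e^(x)
  g(x) = x   ⇒   g'(x) = 1
  lim(x→∞) f'(x)/g'(x) = lim(x→∞) (e^(x))/(1)
  = ∞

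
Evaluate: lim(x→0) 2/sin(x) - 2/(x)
This is an ∞-∞ indeterminate form.

Combine fractions or rationalize to convert ∞-∞ to 0/0 form:
  lim(x→0) 2/sin(x) - 2/(x) = 0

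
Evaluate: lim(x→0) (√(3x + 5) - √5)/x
This is a standard limit.

Factor or rationalize the expression:
  lim(x→0) (√(3x + 5) - √5)/x = 3·sqrt(5)/10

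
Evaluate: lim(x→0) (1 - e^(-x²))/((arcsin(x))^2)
This is a 0/0 indeterminate form.

Apply L'Hôpital's rule: differentiate numerator and denominator separately.
  f(x) = 1 - e^(-x^2)   ⇒   f'(x) = 2·x·e^(-x^2)
  g(x) = asin(x)^2   ⇒   g'(x) = 2·asin(x)/sqrt(1 - x^2)
  lim(x→0) f'(x)/g'(x) = lim(x→0) (2·x·e^(-x^2))/(2·asin(x)/sqrt(1 - x^2))
  = 1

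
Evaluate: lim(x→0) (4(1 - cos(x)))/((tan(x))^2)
This is a 0/0 indeterminate form.

Apply L'Hôpital's rule: differentiate numerator and denominator separately.
  f(x) = 4 - 4·cos(x)   ⇒   f'(x) = 4·sin(x)
  g(x) = tan(x)^2   ⇒   g'(x) = (2·tan(x)^2 + 2)·tan(x)
  lim(x→0) f'(x)/g'(x) = lim(x→0) (4·sin(x))/((2·tan(x)^2 + 2)·tan(x))
  = 2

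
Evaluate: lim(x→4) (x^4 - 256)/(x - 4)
This is a standard limit.

Factor or rationalize the expression:
  lim(x→4) (x^4 - 256)/(x - 4) = 256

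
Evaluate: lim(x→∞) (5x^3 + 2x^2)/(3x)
This is an ∞/∞ indeterminate form.

Apply L'Hôpital's rule: differentiate numerator and denominator separately.
  f(x) = 5·x^3 + 2·x^2   ⇒   f'(x) = 15·x^2 + 4·x
  g(x) = 3·x   ⇒   g'(x) = 3
  lim(x→∞) f'(x)/g'(x) = lim(x→∞) (15·x^2 + 4·x)/(3)
  = ∞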